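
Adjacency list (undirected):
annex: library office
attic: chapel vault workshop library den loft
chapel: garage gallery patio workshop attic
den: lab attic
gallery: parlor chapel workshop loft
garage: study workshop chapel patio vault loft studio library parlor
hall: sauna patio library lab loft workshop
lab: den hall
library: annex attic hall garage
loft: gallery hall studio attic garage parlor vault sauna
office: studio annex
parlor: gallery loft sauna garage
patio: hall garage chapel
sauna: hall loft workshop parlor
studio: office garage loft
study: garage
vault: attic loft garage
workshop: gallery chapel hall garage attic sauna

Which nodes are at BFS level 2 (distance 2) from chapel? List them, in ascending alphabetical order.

Level 0: chapel
Level 1: attic, gallery, garage, patio, workshop
Level 2: den, hall, library, loft, parlor, sauna, studio, study, vault
Level 3: annex, lab, office

den, hall, library, loft, parlor, sauna, studio, study, vault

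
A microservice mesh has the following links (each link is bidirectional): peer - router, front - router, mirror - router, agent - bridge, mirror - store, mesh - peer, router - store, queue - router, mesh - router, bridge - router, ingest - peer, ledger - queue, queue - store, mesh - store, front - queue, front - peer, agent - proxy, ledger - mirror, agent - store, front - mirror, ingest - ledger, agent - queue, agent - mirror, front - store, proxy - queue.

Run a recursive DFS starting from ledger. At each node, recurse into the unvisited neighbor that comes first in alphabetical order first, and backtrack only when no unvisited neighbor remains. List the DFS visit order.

ledger, ingest, peer, front, mirror, agent, bridge, router, mesh, store, queue, proxy

Visit ledger
ledger → ingest
ingest → peer
peer → front
front → mirror
mirror → agent
agent → bridge
bridge → router
router → mesh
mesh → store
store → queue
queue → proxy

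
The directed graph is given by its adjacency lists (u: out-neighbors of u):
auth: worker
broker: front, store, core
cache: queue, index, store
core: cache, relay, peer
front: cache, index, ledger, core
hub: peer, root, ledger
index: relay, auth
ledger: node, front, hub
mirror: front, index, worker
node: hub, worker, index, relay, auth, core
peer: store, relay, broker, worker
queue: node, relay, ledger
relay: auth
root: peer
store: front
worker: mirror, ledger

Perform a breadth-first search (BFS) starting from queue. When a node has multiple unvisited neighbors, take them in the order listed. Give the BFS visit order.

Visit queue; enqueue node, relay, ledger → queue [node, relay, ledger]
Visit node; enqueue hub, worker, index, auth, core → queue [relay, ledger, hub, worker, index, auth, core]
Visit relay → queue [ledger, hub, worker, index, auth, core]
Visit ledger; enqueue front → queue [hub, worker, index, auth, core, front]
Visit hub; enqueue peer, root → queue [worker, index, auth, core, front, peer, root]
Visit worker; enqueue mirror → queue [index, auth, core, front, peer, root, mirror]
Visit index → queue [auth, core, front, peer, root, mirror]
Visit auth → queue [core, front, peer, root, mirror]
Visit core; enqueue cache → queue [front, peer, root, mirror, cache]
Visit front → queue [peer, root, mirror, cache]
Visit peer; enqueue store, broker → queue [root, mirror, cache, store, broker]
Visit root → queue [mirror, cache, store, broker]
Visit mirror → queue [cache, store, broker]
Visit cache → queue [store, broker]
Visit store → queue [broker]
Visit broker → queue []

queue → node → relay → ledger → hub → worker → index → auth → core → front → peer → root → mirror → cache → store → broker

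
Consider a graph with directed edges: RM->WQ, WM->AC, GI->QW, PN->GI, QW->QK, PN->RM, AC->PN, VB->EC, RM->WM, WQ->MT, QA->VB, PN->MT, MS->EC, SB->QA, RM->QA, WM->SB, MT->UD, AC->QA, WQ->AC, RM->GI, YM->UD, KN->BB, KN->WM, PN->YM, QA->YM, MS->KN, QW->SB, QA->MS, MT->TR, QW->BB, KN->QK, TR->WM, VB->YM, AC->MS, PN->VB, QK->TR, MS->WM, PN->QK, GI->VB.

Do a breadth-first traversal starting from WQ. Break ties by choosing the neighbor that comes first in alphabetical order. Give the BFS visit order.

WQ → AC → MT → MS → PN → QA → TR → UD → EC → KN → WM → GI → QK → RM → VB → YM → BB → SB → QW

Visit WQ; enqueue AC, MT → queue [AC, MT]
Visit AC; enqueue MS, PN, QA → queue [MT, MS, PN, QA]
Visit MT; enqueue TR, UD → queue [MS, PN, QA, TR, UD]
Visit MS; enqueue EC, KN, WM → queue [PN, QA, TR, UD, EC, KN, WM]
Visit PN; enqueue GI, QK, RM, VB, YM → queue [QA, TR, UD, EC, KN, WM, GI, QK, RM, VB, YM]
Visit QA → queue [TR, UD, EC, KN, WM, GI, QK, RM, VB, YM]
Visit TR → queue [UD, EC, KN, WM, GI, QK, RM, VB, YM]
Visit UD → queue [EC, KN, WM, GI, QK, RM, VB, YM]
Visit EC → queue [KN, WM, GI, QK, RM, VB, YM]
Visit KN; enqueue BB → queue [WM, GI, QK, RM, VB, YM, BB]
Visit WM; enqueue SB → queue [GI, QK, RM, VB, YM, BB, SB]
Visit GI; enqueue QW → queue [QK, RM, VB, YM, BB, SB, QW]
Visit QK → queue [RM, VB, YM, BB, SB, QW]
Visit RM → queue [VB, YM, BB, SB, QW]
Visit VB → queue [YM, BB, SB, QW]
Visit YM → queue [BB, SB, QW]
Visit BB → queue [SB, QW]
Visit SB → queue [QW]
Visit QW → queue []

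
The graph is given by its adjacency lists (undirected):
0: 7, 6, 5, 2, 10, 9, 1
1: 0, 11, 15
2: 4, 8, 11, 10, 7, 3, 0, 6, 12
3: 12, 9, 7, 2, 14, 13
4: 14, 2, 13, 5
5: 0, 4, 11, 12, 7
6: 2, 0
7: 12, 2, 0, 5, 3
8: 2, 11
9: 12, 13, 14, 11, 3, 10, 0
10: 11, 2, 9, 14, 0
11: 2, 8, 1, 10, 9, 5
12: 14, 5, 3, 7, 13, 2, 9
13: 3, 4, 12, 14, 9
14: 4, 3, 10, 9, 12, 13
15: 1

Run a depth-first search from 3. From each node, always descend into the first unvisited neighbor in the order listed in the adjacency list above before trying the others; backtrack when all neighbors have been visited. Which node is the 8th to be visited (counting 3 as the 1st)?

1

Visit 3
3 → 12
12 → 14
14 → 4
4 → 2
2 → 8
8 → 11
11 → 1
1 → 0
0 → 7
7 → 5
0 → 6
0 → 10
10 → 9
9 → 13
1 → 15

Visit order: 3, 12, 14, 4, 2, 8, 11, 1, 0, 7, 5, 6, 10, 9, 13, 15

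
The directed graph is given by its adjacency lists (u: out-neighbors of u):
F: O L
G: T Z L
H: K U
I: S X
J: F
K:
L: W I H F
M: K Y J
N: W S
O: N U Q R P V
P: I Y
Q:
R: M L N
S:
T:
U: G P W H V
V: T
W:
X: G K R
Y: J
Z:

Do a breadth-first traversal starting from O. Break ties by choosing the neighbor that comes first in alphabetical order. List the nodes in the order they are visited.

O -> N -> P -> Q -> R -> U -> V -> S -> W -> I -> Y -> L -> M -> G -> H -> T -> X -> J -> F -> K -> Z

Visit O; enqueue N, P, Q, R, U, V → queue [N, P, Q, R, U, V]
Visit N; enqueue S, W → queue [P, Q, R, U, V, S, W]
Visit P; enqueue I, Y → queue [Q, R, U, V, S, W, I, Y]
Visit Q → queue [R, U, V, S, W, I, Y]
Visit R; enqueue L, M → queue [U, V, S, W, I, Y, L, M]
Visit U; enqueue G, H → queue [V, S, W, I, Y, L, M, G, H]
Visit V; enqueue T → queue [S, W, I, Y, L, M, G, H, T]
Visit S → queue [W, I, Y, L, M, G, H, T]
Visit W → queue [I, Y, L, M, G, H, T]
Visit I; enqueue X → queue [Y, L, M, G, H, T, X]
Visit Y; enqueue J → queue [L, M, G, H, T, X, J]
Visit L; enqueue F → queue [M, G, H, T, X, J, F]
Visit M; enqueue K → queue [G, H, T, X, J, F, K]
Visit G; enqueue Z → queue [H, T, X, J, F, K, Z]
Visit H → queue [T, X, J, F, K, Z]
Visit T → queue [X, J, F, K, Z]
Visit X → queue [J, F, K, Z]
Visit J → queue [F, K, Z]
Visit F → queue [K, Z]
Visit K → queue [Z]
Visit Z → queue []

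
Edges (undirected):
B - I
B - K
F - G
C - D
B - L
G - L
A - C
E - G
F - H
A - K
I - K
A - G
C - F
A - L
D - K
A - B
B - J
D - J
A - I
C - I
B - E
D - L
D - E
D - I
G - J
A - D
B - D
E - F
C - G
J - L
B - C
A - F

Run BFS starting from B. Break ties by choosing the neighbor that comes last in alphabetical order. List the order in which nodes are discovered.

B L K J I E D C A G F H

Visit B; enqueue L, K, J, I, E, D, C, A → queue [L, K, J, I, E, D, C, A]
Visit L; enqueue G → queue [K, J, I, E, D, C, A, G]
Visit K → queue [J, I, E, D, C, A, G]
Visit J → queue [I, E, D, C, A, G]
Visit I → queue [E, D, C, A, G]
Visit E; enqueue F → queue [D, C, A, G, F]
Visit D → queue [C, A, G, F]
Visit C → queue [A, G, F]
Visit A → queue [G, F]
Visit G → queue [F]
Visit F; enqueue H → queue [H]
Visit H → queue []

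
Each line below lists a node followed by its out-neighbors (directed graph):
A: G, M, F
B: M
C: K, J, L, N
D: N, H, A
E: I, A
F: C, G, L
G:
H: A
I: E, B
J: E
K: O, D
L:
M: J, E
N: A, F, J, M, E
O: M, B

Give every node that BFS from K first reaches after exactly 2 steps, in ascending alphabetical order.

A, B, H, M, N

Level 0: K
Level 1: D, O
Level 2: A, B, H, M, N
Level 3: E, F, G, J
Level 4: C, I, L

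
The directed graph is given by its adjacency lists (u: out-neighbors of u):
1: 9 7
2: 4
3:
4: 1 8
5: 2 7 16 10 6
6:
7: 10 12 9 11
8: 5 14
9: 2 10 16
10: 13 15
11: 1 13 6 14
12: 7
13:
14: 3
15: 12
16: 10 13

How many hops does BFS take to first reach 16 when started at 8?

Level 0: 8
Level 1: 5, 14
Level 2: 2, 3, 6, 7, 10, 16
Level 3: 4, 9, 11, 12, 13, 15
Level 4: 1
16 first appears at level 2.

2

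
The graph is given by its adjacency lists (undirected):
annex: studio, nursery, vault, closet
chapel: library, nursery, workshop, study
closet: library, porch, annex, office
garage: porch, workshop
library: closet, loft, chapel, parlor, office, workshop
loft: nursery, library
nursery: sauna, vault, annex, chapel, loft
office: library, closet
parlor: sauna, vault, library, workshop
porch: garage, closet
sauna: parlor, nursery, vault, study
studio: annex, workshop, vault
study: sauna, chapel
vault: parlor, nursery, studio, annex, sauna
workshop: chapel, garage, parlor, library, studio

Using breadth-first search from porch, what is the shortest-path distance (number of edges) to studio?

3

Level 0: porch
Level 1: closet, garage
Level 2: annex, library, office, workshop
Level 3: chapel, loft, nursery, parlor, studio, vault
Level 4: sauna, study
studio first appears at level 3.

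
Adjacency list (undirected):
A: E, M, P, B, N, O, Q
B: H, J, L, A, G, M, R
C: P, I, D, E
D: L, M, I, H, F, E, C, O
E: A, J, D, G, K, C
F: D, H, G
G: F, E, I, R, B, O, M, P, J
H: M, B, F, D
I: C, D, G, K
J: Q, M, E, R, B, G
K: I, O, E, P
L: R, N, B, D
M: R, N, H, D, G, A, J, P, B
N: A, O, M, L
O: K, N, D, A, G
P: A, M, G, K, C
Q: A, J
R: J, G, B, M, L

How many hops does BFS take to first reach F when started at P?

Level 0: P
Level 1: A, C, G, K, M
Level 2: B, D, E, F, H, I, J, N, O, Q, R
Level 3: L
F first appears at level 2.

2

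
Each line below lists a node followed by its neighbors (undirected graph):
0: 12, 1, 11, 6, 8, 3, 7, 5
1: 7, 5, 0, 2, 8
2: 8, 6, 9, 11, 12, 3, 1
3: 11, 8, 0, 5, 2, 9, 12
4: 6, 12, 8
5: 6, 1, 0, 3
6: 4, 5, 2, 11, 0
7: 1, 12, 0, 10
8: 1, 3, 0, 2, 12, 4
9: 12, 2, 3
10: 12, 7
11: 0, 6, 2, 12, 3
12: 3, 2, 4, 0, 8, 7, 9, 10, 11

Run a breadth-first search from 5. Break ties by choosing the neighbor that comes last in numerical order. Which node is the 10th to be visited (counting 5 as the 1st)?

9

Visit 5; enqueue 6, 3, 1, 0 → queue [6, 3, 1, 0]
Visit 6; enqueue 11, 4, 2 → queue [3, 1, 0, 11, 4, 2]
Visit 3; enqueue 12, 9, 8 → queue [1, 0, 11, 4, 2, 12, 9, 8]
Visit 1; enqueue 7 → queue [0, 11, 4, 2, 12, 9, 8, 7]
Visit 0 → queue [11, 4, 2, 12, 9, 8, 7]
Visit 11 → queue [4, 2, 12, 9, 8, 7]
Visit 4 → queue [2, 12, 9, 8, 7]
Visit 2 → queue [12, 9, 8, 7]
Visit 12; enqueue 10 → queue [9, 8, 7, 10]
Visit 9 → queue [8, 7, 10]
Visit 8 → queue [7, 10]
Visit 7 → queue [10]
Visit 10 → queue []

Visit order: 5, 6, 3, 1, 0, 11, 4, 2, 12, 9, 8, 7, 10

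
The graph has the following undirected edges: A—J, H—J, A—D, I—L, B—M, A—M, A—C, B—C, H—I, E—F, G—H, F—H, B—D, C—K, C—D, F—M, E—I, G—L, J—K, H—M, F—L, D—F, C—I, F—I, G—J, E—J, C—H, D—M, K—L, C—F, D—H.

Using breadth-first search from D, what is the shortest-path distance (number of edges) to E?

Level 0: D
Level 1: A, B, C, F, H, M
Level 2: E, G, I, J, K, L
E first appears at level 2.

2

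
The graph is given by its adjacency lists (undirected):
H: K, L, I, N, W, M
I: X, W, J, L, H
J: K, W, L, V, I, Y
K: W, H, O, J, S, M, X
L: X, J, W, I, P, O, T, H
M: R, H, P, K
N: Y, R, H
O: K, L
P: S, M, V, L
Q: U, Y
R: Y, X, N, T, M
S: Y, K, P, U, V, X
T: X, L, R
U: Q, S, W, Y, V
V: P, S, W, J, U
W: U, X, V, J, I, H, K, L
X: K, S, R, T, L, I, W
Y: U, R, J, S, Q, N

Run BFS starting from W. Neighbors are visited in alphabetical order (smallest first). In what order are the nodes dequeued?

W H I J K L U V X M N Y O S P T Q R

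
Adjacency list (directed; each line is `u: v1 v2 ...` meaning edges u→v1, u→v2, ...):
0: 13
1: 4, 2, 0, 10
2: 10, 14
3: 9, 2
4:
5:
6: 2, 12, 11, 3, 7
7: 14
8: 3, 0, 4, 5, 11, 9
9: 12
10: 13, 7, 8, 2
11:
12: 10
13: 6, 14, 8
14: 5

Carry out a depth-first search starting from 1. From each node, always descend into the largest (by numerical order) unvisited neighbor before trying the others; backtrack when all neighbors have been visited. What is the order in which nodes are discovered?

Visit 1
1 → 10
10 → 13
13 → 14
14 → 5
13 → 8
8 → 11
8 → 9
9 → 12
8 → 4
8 → 3
3 → 2
8 → 0
13 → 6
6 → 7

1 10 13 14 5 8 11 9 12 4 3 2 0 6 7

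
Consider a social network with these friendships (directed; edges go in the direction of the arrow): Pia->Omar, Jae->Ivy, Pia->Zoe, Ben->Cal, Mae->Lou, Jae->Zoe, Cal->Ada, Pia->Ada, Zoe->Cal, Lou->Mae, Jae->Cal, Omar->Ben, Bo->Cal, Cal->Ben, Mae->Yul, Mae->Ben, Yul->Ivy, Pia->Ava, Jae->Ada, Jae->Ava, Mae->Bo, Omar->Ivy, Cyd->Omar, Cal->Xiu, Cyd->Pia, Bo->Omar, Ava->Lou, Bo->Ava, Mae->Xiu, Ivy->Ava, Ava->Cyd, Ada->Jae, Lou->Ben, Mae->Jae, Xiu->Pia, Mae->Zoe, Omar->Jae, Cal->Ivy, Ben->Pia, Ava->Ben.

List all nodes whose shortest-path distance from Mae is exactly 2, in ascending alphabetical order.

Ada, Ava, Cal, Ivy, Omar, Pia

Level 0: Mae
Level 1: Ben, Bo, Jae, Lou, Xiu, Yul, Zoe
Level 2: Ada, Ava, Cal, Ivy, Omar, Pia
Level 3: Cyd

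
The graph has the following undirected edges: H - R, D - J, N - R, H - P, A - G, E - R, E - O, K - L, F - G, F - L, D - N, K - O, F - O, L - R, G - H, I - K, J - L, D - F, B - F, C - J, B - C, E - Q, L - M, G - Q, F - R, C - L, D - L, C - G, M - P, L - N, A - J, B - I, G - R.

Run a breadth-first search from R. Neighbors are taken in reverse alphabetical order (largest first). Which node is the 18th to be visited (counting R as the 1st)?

I

Visit R; enqueue N, L, H, G, F, E → queue [N, L, H, G, F, E]
Visit N; enqueue D → queue [L, H, G, F, E, D]
Visit L; enqueue M, K, J, C → queue [H, G, F, E, D, M, K, J, C]
Visit H; enqueue P → queue [G, F, E, D, M, K, J, C, P]
Visit G; enqueue Q, A → queue [F, E, D, M, K, J, C, P, Q, A]
Visit F; enqueue O, B → queue [E, D, M, K, J, C, P, Q, A, O, B]
Visit E → queue [D, M, K, J, C, P, Q, A, O, B]
Visit D → queue [M, K, J, C, P, Q, A, O, B]
Visit M → queue [K, J, C, P, Q, A, O, B]
Visit K; enqueue I → queue [J, C, P, Q, A, O, B, I]
Visit J → queue [C, P, Q, A, O, B, I]
Visit C → queue [P, Q, A, O, B, I]
Visit P → queue [Q, A, O, B, I]
Visit Q → queue [A, O, B, I]
Visit A → queue [O, B, I]
Visit O → queue [B, I]
Visit B → queue [I]
Visit I → queue []

Visit order: R, N, L, H, G, F, E, D, M, K, J, C, P, Q, A, O, B, I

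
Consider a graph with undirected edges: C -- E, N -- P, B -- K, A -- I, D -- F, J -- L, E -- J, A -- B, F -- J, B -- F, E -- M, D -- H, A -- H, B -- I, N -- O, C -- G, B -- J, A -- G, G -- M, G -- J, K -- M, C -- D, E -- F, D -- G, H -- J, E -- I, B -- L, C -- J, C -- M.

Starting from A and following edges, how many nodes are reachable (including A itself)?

BFS from A visits: A, B, G, H, I, F, J, K, L, C, D, M, E
Reachable nodes: 13 of 16 total.

13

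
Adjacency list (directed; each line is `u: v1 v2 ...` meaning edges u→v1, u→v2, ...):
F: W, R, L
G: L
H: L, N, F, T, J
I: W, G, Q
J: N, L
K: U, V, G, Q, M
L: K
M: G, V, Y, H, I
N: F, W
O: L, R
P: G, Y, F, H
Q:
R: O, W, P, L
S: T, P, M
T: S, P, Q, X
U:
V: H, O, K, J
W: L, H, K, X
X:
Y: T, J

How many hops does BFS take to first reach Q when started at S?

2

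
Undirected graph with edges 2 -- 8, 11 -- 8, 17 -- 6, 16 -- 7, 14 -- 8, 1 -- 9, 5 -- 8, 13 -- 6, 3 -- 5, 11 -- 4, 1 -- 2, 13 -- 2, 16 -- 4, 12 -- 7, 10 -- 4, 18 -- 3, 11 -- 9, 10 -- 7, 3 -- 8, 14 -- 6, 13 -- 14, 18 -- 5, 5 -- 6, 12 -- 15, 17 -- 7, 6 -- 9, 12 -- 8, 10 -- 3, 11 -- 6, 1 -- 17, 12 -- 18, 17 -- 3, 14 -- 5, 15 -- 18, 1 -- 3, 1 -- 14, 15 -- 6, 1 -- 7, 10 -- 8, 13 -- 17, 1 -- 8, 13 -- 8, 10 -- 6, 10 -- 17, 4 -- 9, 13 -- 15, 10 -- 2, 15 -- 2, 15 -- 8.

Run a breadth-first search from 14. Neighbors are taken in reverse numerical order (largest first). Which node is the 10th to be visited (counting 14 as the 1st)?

12

Visit 14; enqueue 13, 8, 6, 5, 1 → queue [13, 8, 6, 5, 1]
Visit 13; enqueue 17, 15, 2 → queue [8, 6, 5, 1, 17, 15, 2]
Visit 8; enqueue 12, 11, 10, 3 → queue [6, 5, 1, 17, 15, 2, 12, 11, 10, 3]
Visit 6; enqueue 9 → queue [5, 1, 17, 15, 2, 12, 11, 10, 3, 9]
Visit 5; enqueue 18 → queue [1, 17, 15, 2, 12, 11, 10, 3, 9, 18]
Visit 1; enqueue 7 → queue [17, 15, 2, 12, 11, 10, 3, 9, 18, 7]
Visit 17 → queue [15, 2, 12, 11, 10, 3, 9, 18, 7]
Visit 15 → queue [2, 12, 11, 10, 3, 9, 18, 7]
Visit 2 → queue [12, 11, 10, 3, 9, 18, 7]
Visit 12 → queue [11, 10, 3, 9, 18, 7]
Visit 11; enqueue 4 → queue [10, 3, 9, 18, 7, 4]
Visit 10 → queue [3, 9, 18, 7, 4]
Visit 3 → queue [9, 18, 7, 4]
Visit 9 → queue [18, 7, 4]
Visit 18 → queue [7, 4]
Visit 7; enqueue 16 → queue [4, 16]
Visit 4 → queue [16]
Visit 16 → queue []

Visit order: 14, 13, 8, 6, 5, 1, 17, 15, 2, 12, 11, 10, 3, 9, 18, 7, 4, 16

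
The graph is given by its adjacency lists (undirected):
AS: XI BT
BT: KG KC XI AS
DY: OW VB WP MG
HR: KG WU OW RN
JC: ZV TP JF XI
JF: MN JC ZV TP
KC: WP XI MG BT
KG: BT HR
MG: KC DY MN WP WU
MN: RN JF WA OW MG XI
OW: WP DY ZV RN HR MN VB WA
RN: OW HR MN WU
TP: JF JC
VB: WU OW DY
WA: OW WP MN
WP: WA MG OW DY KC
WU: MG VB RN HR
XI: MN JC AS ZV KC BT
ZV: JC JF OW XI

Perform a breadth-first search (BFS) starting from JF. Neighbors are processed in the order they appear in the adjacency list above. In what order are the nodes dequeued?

JF -> MN -> JC -> ZV -> TP -> RN -> WA -> OW -> MG -> XI -> HR -> WU -> WP -> DY -> VB -> KC -> AS -> BT -> KG

Visit JF; enqueue MN, JC, ZV, TP → queue [MN, JC, ZV, TP]
Visit MN; enqueue RN, WA, OW, MG, XI → queue [JC, ZV, TP, RN, WA, OW, MG, XI]
Visit JC → queue [ZV, TP, RN, WA, OW, MG, XI]
Visit ZV → queue [TP, RN, WA, OW, MG, XI]
Visit TP → queue [RN, WA, OW, MG, XI]
Visit RN; enqueue HR, WU → queue [WA, OW, MG, XI, HR, WU]
Visit WA; enqueue WP → queue [OW, MG, XI, HR, WU, WP]
Visit OW; enqueue DY, VB → queue [MG, XI, HR, WU, WP, DY, VB]
Visit MG; enqueue KC → queue [XI, HR, WU, WP, DY, VB, KC]
Visit XI; enqueue AS, BT → queue [HR, WU, WP, DY, VB, KC, AS, BT]
Visit HR; enqueue KG → queue [WU, WP, DY, VB, KC, AS, BT, KG]
Visit WU → queue [WP, DY, VB, KC, AS, BT, KG]
Visit WP → queue [DY, VB, KC, AS, BT, KG]
Visit DY → queue [VB, KC, AS, BT, KG]
Visit VB → queue [KC, AS, BT, KG]
Visit KC → queue [AS, BT, KG]
Visit AS → queue [BT, KG]
Visit BT → queue [KG]
Visit KG → queue []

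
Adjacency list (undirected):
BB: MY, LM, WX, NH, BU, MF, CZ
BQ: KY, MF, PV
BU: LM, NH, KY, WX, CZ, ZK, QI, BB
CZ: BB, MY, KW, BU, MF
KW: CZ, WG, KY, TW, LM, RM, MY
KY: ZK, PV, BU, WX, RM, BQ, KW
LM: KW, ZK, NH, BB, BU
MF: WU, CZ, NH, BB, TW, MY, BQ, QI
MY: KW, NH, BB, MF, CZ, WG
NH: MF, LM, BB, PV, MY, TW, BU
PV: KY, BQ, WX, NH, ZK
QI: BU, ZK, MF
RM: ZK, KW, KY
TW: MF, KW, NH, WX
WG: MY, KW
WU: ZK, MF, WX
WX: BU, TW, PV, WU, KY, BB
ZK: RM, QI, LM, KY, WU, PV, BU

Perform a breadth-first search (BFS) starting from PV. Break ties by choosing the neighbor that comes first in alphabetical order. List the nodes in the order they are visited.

PV -> BQ -> KY -> NH -> WX -> ZK -> MF -> BU -> KW -> RM -> BB -> LM -> MY -> TW -> WU -> QI -> CZ -> WG

Visit PV; enqueue BQ, KY, NH, WX, ZK → queue [BQ, KY, NH, WX, ZK]
Visit BQ; enqueue MF → queue [KY, NH, WX, ZK, MF]
Visit KY; enqueue BU, KW, RM → queue [NH, WX, ZK, MF, BU, KW, RM]
Visit NH; enqueue BB, LM, MY, TW → queue [WX, ZK, MF, BU, KW, RM, BB, LM, MY, TW]
Visit WX; enqueue WU → queue [ZK, MF, BU, KW, RM, BB, LM, MY, TW, WU]
Visit ZK; enqueue QI → queue [MF, BU, KW, RM, BB, LM, MY, TW, WU, QI]
Visit MF; enqueue CZ → queue [BU, KW, RM, BB, LM, MY, TW, WU, QI, CZ]
Visit BU → queue [KW, RM, BB, LM, MY, TW, WU, QI, CZ]
Visit KW; enqueue WG → queue [RM, BB, LM, MY, TW, WU, QI, CZ, WG]
Visit RM → queue [BB, LM, MY, TW, WU, QI, CZ, WG]
Visit BB → queue [LM, MY, TW, WU, QI, CZ, WG]
Visit LM → queue [MY, TW, WU, QI, CZ, WG]
Visit MY → queue [TW, WU, QI, CZ, WG]
Visit TW → queue [WU, QI, CZ, WG]
Visit WU → queue [QI, CZ, WG]
Visit QI → queue [CZ, WG]
Visit CZ → queue [WG]
Visit WG → queue []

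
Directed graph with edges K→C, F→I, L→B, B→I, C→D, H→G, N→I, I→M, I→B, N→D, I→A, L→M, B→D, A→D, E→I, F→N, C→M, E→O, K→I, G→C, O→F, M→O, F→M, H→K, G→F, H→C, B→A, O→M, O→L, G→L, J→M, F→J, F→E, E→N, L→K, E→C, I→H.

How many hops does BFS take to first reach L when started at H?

Level 0: H
Level 1: C, G, K
Level 2: D, F, I, L, M
Level 3: A, B, E, J, N, O
L first appears at level 2.

2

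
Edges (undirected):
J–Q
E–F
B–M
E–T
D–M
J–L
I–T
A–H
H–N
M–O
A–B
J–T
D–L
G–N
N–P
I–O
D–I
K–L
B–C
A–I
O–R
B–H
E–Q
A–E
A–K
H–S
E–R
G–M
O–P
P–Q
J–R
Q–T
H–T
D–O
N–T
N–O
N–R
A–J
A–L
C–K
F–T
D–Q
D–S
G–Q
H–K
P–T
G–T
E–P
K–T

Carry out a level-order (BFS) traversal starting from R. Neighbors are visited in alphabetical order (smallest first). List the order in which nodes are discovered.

R, E, J, N, O, A, F, P, Q, T, L, G, H, D, I, M, B, K, S, C

Visit R; enqueue E, J, N, O → queue [E, J, N, O]
Visit E; enqueue A, F, P, Q, T → queue [J, N, O, A, F, P, Q, T]
Visit J; enqueue L → queue [N, O, A, F, P, Q, T, L]
Visit N; enqueue G, H → queue [O, A, F, P, Q, T, L, G, H]
Visit O; enqueue D, I, M → queue [A, F, P, Q, T, L, G, H, D, I, M]
Visit A; enqueue B, K → queue [F, P, Q, T, L, G, H, D, I, M, B, K]
Visit F → queue [P, Q, T, L, G, H, D, I, M, B, K]
Visit P → queue [Q, T, L, G, H, D, I, M, B, K]
Visit Q → queue [T, L, G, H, D, I, M, B, K]
Visit T → queue [L, G, H, D, I, M, B, K]
Visit L → queue [G, H, D, I, M, B, K]
Visit G → queue [H, D, I, M, B, K]
Visit H; enqueue S → queue [D, I, M, B, K, S]
Visit D → queue [I, M, B, K, S]
Visit I → queue [M, B, K, S]
Visit M → queue [B, K, S]
Visit B; enqueue C → queue [K, S, C]
Visit K → queue [S, C]
Visit S → queue [C]
Visit C → queue []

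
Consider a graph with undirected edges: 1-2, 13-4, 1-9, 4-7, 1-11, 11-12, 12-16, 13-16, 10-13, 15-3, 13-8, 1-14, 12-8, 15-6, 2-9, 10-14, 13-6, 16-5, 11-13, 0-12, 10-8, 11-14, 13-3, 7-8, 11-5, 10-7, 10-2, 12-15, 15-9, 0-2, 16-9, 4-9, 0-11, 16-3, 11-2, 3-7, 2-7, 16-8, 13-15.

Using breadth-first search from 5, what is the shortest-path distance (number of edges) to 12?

2

Level 0: 5
Level 1: 11, 16
Level 2: 0, 1, 2, 3, 8, 9, 12, 13, 14
Level 3: 4, 6, 7, 10, 15
12 first appears at level 2.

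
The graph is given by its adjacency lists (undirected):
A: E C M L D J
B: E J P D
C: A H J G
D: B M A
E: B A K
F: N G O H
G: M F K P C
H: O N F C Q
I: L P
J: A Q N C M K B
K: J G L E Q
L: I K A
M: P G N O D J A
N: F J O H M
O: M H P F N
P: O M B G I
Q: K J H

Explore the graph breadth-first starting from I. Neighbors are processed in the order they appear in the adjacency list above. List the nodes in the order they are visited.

I, L, P, K, A, O, M, B, G, J, E, Q, C, D, H, F, N

Visit I; enqueue L, P → queue [L, P]
Visit L; enqueue K, A → queue [P, K, A]
Visit P; enqueue O, M, B, G → queue [K, A, O, M, B, G]
Visit K; enqueue J, E, Q → queue [A, O, M, B, G, J, E, Q]
Visit A; enqueue C, D → queue [O, M, B, G, J, E, Q, C, D]
Visit O; enqueue H, F, N → queue [M, B, G, J, E, Q, C, D, H, F, N]
Visit M → queue [B, G, J, E, Q, C, D, H, F, N]
Visit B → queue [G, J, E, Q, C, D, H, F, N]
Visit G → queue [J, E, Q, C, D, H, F, N]
Visit J → queue [E, Q, C, D, H, F, N]
Visit E → queue [Q, C, D, H, F, N]
Visit Q → queue [C, D, H, F, N]
Visit C → queue [D, H, F, N]
Visit D → queue [H, F, N]
Visit H → queue [F, N]
Visit F → queue [N]
Visit N → queue []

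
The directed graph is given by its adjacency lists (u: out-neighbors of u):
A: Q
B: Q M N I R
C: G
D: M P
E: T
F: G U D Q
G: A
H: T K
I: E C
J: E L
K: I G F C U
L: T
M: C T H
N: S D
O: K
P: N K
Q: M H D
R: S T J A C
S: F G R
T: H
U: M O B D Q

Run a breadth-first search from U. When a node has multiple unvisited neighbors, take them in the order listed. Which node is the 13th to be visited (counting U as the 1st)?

R

Visit U; enqueue M, O, B, D, Q → queue [M, O, B, D, Q]
Visit M; enqueue C, T, H → queue [O, B, D, Q, C, T, H]
Visit O; enqueue K → queue [B, D, Q, C, T, H, K]
Visit B; enqueue N, I, R → queue [D, Q, C, T, H, K, N, I, R]
Visit D; enqueue P → queue [Q, C, T, H, K, N, I, R, P]
Visit Q → queue [C, T, H, K, N, I, R, P]
Visit C; enqueue G → queue [T, H, K, N, I, R, P, G]
Visit T → queue [H, K, N, I, R, P, G]
Visit H → queue [K, N, I, R, P, G]
Visit K; enqueue F → queue [N, I, R, P, G, F]
Visit N; enqueue S → queue [I, R, P, G, F, S]
Visit I; enqueue E → queue [R, P, G, F, S, E]
Visit R; enqueue J, A → queue [P, G, F, S, E, J, A]
Visit P → queue [G, F, S, E, J, A]
Visit G → queue [F, S, E, J, A]
Visit F → queue [S, E, J, A]
Visit S → queue [E, J, A]
Visit E → queue [J, A]
Visit J; enqueue L → queue [A, L]
Visit A → queue [L]
Visit L → queue []

Visit order: U, M, O, B, D, Q, C, T, H, K, N, I, R, P, G, F, S, E, J, A, L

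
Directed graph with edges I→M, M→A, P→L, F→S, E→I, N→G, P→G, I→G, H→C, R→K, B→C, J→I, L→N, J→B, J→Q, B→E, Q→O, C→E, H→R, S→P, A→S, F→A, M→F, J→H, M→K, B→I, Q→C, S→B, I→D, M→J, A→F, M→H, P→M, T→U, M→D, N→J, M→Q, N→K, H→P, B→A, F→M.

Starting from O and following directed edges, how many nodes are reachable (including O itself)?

1

BFS from O visits: O
Reachable nodes: 1 of 21 total.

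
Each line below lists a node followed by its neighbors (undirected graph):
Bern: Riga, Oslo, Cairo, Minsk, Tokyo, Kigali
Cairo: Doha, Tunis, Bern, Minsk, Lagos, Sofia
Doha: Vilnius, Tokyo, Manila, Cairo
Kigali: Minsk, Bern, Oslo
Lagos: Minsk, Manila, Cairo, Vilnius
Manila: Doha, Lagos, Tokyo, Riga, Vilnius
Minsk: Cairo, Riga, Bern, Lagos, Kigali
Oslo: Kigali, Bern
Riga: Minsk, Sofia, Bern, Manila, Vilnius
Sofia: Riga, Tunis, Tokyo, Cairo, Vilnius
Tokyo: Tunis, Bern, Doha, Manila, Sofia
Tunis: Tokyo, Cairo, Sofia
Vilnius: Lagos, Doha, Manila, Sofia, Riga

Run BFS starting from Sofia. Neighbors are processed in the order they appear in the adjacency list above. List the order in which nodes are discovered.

Visit Sofia; enqueue Riga, Tunis, Tokyo, Cairo, Vilnius → queue [Riga, Tunis, Tokyo, Cairo, Vilnius]
Visit Riga; enqueue Minsk, Bern, Manila → queue [Tunis, Tokyo, Cairo, Vilnius, Minsk, Bern, Manila]
Visit Tunis → queue [Tokyo, Cairo, Vilnius, Minsk, Bern, Manila]
Visit Tokyo; enqueue Doha → queue [Cairo, Vilnius, Minsk, Bern, Manila, Doha]
Visit Cairo; enqueue Lagos → queue [Vilnius, Minsk, Bern, Manila, Doha, Lagos]
Visit Vilnius → queue [Minsk, Bern, Manila, Doha, Lagos]
Visit Minsk; enqueue Kigali → queue [Bern, Manila, Doha, Lagos, Kigali]
Visit Bern; enqueue Oslo → queue [Manila, Doha, Lagos, Kigali, Oslo]
Visit Manila → queue [Doha, Lagos, Kigali, Oslo]
Visit Doha → queue [Lagos, Kigali, Oslo]
Visit Lagos → queue [Kigali, Oslo]
Visit Kigali → queue [Oslo]
Visit Oslo → queue []

Sofia, Riga, Tunis, Tokyo, Cairo, Vilnius, Minsk, Bern, Manila, Doha, Lagos, Kigali, Oslo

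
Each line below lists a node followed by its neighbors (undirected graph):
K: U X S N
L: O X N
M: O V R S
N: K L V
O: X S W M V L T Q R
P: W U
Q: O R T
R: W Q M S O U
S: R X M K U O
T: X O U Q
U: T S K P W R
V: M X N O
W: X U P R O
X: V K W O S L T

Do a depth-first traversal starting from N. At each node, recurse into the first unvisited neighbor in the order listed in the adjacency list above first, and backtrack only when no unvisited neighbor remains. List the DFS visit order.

N K U T X V M O S R W P Q L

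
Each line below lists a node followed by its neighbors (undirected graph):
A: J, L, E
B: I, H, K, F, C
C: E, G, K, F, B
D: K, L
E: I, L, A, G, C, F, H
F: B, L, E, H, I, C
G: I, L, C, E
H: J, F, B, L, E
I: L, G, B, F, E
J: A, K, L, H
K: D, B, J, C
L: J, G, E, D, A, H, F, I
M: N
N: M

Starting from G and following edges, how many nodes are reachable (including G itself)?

12

BFS from G visits: G, I, L, C, E, B, F, J, D, A, H, K
Reachable nodes: 12 of 14 total.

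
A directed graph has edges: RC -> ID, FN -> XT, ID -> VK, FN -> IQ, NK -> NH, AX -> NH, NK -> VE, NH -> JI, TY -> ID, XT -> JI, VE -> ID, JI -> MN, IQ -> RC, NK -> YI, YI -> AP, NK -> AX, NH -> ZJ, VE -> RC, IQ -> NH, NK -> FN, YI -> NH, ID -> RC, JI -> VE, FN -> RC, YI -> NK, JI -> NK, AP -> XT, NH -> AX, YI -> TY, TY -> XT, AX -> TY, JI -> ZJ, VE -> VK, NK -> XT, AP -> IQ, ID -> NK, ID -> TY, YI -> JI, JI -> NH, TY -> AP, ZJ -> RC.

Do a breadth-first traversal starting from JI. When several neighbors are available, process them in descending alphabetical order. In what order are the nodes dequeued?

Visit JI; enqueue ZJ, VE, NK, NH, MN → queue [ZJ, VE, NK, NH, MN]
Visit ZJ; enqueue RC → queue [VE, NK, NH, MN, RC]
Visit VE; enqueue VK, ID → queue [NK, NH, MN, RC, VK, ID]
Visit NK; enqueue YI, XT, FN, AX → queue [NH, MN, RC, VK, ID, YI, XT, FN, AX]
Visit NH → queue [MN, RC, VK, ID, YI, XT, FN, AX]
Visit MN → queue [RC, VK, ID, YI, XT, FN, AX]
Visit RC → queue [VK, ID, YI, XT, FN, AX]
Visit VK → queue [ID, YI, XT, FN, AX]
Visit ID; enqueue TY → queue [YI, XT, FN, AX, TY]
Visit YI; enqueue AP → queue [XT, FN, AX, TY, AP]
Visit XT → queue [FN, AX, TY, AP]
Visit FN; enqueue IQ → queue [AX, TY, AP, IQ]
Visit AX → queue [TY, AP, IQ]
Visit TY → queue [AP, IQ]
Visit AP → queue [IQ]
Visit IQ → queue []

JI, ZJ, VE, NK, NH, MN, RC, VK, ID, YI, XT, FN, AX, TY, AP, IQ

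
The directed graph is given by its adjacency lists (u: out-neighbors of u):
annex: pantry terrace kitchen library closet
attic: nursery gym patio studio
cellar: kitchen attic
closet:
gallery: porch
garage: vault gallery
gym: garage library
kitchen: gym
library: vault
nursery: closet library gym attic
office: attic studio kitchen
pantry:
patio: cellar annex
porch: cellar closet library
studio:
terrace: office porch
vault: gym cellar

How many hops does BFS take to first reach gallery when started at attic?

3

Level 0: attic
Level 1: gym, nursery, patio, studio
Level 2: annex, cellar, closet, garage, library
Level 3: gallery, kitchen, pantry, terrace, vault
Level 4: office, porch
gallery first appears at level 3.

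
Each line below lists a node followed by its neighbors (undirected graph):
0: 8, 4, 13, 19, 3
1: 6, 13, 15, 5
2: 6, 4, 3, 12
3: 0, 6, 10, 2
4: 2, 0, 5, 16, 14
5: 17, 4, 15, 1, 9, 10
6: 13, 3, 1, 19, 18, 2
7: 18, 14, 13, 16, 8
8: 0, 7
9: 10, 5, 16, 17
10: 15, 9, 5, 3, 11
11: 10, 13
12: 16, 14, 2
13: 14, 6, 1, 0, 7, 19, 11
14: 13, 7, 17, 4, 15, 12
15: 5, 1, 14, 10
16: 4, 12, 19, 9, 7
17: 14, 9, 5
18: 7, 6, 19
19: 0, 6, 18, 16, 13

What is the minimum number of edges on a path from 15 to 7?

2

Level 0: 15
Level 1: 1, 5, 10, 14
Level 2: 3, 4, 6, 7, 9, 11, 12, 13, 17
Level 3: 0, 2, 8, 16, 18, 19
7 first appears at level 2.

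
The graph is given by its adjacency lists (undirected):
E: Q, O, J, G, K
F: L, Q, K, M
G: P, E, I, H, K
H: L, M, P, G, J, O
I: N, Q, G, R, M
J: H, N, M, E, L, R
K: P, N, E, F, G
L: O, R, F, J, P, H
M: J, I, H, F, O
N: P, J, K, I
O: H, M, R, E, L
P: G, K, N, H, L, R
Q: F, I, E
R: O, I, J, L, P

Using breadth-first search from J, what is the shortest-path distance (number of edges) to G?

2

Level 0: J
Level 1: E, H, L, M, N, R
Level 2: F, G, I, K, O, P, Q
G first appears at level 2.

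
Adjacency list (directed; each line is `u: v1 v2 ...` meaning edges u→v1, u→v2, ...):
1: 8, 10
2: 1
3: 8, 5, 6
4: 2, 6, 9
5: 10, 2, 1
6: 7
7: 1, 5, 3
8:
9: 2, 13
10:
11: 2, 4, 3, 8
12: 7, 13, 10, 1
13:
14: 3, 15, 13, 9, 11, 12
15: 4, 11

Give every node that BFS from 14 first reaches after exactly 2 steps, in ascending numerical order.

1, 2, 4, 5, 6, 7, 8, 10

Level 0: 14
Level 1: 3, 9, 11, 12, 13, 15
Level 2: 1, 2, 4, 5, 6, 7, 8, 10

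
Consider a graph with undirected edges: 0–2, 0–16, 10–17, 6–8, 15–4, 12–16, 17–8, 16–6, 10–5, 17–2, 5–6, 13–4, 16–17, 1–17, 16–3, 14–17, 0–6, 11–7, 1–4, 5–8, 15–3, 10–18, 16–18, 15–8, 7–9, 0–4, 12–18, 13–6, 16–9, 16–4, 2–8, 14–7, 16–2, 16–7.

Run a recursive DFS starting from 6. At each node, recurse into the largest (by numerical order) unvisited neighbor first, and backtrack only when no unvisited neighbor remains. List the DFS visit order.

Visit 6
6 → 16
16 → 18
18 → 12
18 → 10
10 → 17
17 → 14
14 → 7
7 → 11
7 → 9
17 → 8
8 → 15
15 → 4
4 → 13
4 → 1
4 → 0
0 → 2
15 → 3
8 → 5

6 → 16 → 18 → 12 → 10 → 17 → 14 → 7 → 11 → 9 → 8 → 15 → 4 → 13 → 1 → 0 → 2 → 3 → 5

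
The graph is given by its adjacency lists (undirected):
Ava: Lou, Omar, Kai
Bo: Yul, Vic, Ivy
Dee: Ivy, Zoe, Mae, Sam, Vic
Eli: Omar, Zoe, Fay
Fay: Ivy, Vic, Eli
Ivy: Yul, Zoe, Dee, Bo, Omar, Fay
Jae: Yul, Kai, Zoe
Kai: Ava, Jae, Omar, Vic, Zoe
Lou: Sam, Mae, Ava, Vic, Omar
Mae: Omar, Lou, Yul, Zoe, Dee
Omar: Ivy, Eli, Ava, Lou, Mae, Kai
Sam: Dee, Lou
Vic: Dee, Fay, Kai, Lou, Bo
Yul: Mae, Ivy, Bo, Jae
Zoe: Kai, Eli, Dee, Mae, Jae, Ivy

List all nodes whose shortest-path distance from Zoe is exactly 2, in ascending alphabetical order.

Ava, Bo, Fay, Lou, Omar, Sam, Vic, Yul

Level 0: Zoe
Level 1: Dee, Eli, Ivy, Jae, Kai, Mae
Level 2: Ava, Bo, Fay, Lou, Omar, Sam, Vic, Yul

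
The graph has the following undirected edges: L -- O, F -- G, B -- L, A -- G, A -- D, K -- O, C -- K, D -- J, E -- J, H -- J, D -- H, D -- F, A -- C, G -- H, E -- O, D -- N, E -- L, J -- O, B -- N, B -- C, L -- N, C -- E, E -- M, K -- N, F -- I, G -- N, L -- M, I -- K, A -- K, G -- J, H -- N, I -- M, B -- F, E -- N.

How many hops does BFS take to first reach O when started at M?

Level 0: M
Level 1: E, I, L
Level 2: B, C, F, J, K, N, O
Level 3: A, D, G, H
O first appears at level 2.

2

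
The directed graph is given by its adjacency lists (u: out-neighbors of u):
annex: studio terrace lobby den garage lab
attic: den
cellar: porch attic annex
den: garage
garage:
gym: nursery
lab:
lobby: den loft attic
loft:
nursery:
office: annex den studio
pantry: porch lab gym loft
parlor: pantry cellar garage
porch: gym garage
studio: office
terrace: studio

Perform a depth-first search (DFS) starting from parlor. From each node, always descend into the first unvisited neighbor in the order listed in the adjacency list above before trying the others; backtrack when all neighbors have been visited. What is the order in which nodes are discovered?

parlor pantry porch gym nursery garage lab loft cellar attic den annex studio office terrace lobby

Visit parlor
parlor → pantry
pantry → porch
porch → gym
gym → nursery
porch → garage
pantry → lab
pantry → loft
parlor → cellar
cellar → attic
attic → den
cellar → annex
annex → studio
studio → office
annex → terrace
annex → lobby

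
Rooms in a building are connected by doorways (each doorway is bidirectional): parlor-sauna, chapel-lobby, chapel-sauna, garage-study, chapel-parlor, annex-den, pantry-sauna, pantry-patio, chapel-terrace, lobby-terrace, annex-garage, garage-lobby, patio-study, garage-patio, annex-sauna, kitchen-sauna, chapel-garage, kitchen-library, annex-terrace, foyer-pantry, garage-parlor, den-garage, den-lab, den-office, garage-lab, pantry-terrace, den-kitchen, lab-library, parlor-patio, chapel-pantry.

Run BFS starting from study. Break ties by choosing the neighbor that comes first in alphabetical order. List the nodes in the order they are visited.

Visit study; enqueue garage, patio → queue [garage, patio]
Visit garage; enqueue annex, chapel, den, lab, lobby, parlor → queue [patio, annex, chapel, den, lab, lobby, parlor]
Visit patio; enqueue pantry → queue [annex, chapel, den, lab, lobby, parlor, pantry]
Visit annex; enqueue sauna, terrace → queue [chapel, den, lab, lobby, parlor, pantry, sauna, terrace]
Visit chapel → queue [den, lab, lobby, parlor, pantry, sauna, terrace]
Visit den; enqueue kitchen, office → queue [lab, lobby, parlor, pantry, sauna, terrace, kitchen, office]
Visit lab; enqueue library → queue [lobby, parlor, pantry, sauna, terrace, kitchen, office, library]
Visit lobby → queue [parlor, pantry, sauna, terrace, kitchen, office, library]
Visit parlor → queue [pantry, sauna, terrace, kitchen, office, library]
Visit pantry; enqueue foyer → queue [sauna, terrace, kitchen, office, library, foyer]
Visit sauna → queue [terrace, kitchen, office, library, foyer]
Visit terrace → queue [kitchen, office, library, foyer]
Visit kitchen → queue [office, library, foyer]
Visit office → queue [library, foyer]
Visit library → queue [foyer]
Visit foyer → queue []

study → garage → patio → annex → chapel → den → lab → lobby → parlor → pantry → sauna → terrace → kitchen → office → library → foyer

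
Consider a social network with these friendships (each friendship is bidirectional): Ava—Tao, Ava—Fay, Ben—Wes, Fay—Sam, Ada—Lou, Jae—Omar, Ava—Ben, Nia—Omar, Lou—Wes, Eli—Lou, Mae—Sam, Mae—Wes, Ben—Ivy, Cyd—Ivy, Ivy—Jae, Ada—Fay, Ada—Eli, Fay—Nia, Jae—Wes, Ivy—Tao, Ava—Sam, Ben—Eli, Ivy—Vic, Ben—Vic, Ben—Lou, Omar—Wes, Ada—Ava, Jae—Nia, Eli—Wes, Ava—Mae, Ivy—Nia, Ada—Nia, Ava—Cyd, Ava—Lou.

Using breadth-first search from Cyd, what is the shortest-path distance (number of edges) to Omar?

3

Level 0: Cyd
Level 1: Ava, Ivy
Level 2: Ada, Ben, Fay, Jae, Lou, Mae, Nia, Sam, Tao, Vic
Level 3: Eli, Omar, Wes
Omar first appears at level 3.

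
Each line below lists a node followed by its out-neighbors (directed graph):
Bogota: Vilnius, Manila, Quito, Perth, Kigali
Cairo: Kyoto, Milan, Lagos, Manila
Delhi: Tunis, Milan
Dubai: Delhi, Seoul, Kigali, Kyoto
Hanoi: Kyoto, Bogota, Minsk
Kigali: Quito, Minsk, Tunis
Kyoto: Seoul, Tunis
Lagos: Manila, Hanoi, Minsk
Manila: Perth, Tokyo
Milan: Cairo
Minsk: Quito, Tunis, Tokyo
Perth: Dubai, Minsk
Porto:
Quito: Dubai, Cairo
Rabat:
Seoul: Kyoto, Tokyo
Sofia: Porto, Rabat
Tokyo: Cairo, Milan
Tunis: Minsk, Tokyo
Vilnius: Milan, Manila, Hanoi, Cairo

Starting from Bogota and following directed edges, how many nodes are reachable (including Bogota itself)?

BFS from Bogota visits: Bogota, Vilnius, Manila, Quito, Perth, Kigali, Milan, Hanoi, Cairo, Tokyo, Dubai, Minsk, Tunis, Kyoto, Lagos, Delhi, Seoul
Reachable nodes: 17 of 20 total.

17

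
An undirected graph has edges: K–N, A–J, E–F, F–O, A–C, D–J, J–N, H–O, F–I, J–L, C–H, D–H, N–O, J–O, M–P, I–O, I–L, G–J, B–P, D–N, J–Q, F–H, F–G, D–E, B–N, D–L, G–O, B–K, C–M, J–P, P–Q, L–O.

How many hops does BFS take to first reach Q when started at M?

Level 0: M
Level 1: C, P
Level 2: A, B, H, J, Q
Level 3: D, F, G, K, L, N, O
Level 4: E, I
Q first appears at level 2.

2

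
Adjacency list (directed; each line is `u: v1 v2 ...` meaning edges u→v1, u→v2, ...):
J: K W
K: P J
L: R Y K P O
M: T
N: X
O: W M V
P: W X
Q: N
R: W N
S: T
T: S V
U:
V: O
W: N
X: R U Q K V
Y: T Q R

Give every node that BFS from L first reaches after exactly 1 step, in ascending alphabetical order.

Level 0: L
Level 1: K, O, P, R, Y
Level 2: J, M, N, Q, T, V, W, X
Level 3: S, U

K, O, P, R, Y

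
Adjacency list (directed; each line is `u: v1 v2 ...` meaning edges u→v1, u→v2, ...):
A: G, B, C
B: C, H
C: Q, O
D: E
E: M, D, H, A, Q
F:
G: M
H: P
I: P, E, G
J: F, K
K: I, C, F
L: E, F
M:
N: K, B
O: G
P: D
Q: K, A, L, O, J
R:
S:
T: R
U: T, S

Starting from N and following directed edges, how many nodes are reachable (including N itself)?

17

BFS from N visits: N, B, K, C, H, F, I, O, Q, P, E, G, A, J, L, D, M
Reachable nodes: 17 of 21 total.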